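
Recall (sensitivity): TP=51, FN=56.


Recall = TP/(TP+FN)
= 51/(51+56)
= 51/107 = 47.66%

47.66%


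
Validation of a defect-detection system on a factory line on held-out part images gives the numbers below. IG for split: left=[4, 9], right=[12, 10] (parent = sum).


Parent = [16, 19], H_parent = 0.9947
H_left = 0.8905 (n=13), H_right = 0.994 (n=22)
H_children = (13/35)·0.8905 + (22/35)·0.994 = 0.9556
IG = 0.9947 - 0.9556 = 0.0391

0.0391


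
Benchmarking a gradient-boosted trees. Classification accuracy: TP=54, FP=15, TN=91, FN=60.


Accuracy = (TP+TN)/(TP+TN+FP+FN)
= (54+91)/(220)
= 145/220 = 65.91%

65.91%


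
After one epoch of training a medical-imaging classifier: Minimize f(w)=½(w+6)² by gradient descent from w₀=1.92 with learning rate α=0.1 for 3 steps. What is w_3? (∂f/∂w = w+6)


step 1: grad = 1.92+6 = 7.92; w = 1.92 - 0.1·(7.92) = 1.128
step 2: grad = 1.128+6 = 7.128; w = 1.128 - 0.1·(7.128) = 0.4152
step 3: grad = 0.4152+6 = 6.4152; w = 0.4152 - 0.1·(6.4152) = -0.22632

-0.22632


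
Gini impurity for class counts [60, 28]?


Probabilities: [60/88, 28/88] ≈ [0.6818, 0.3182]
Σpᵢ² = (3600 + 784)/88² = 4384/7744
Gini = 1 - Σpᵢ² = 1 - 4384/7744 = 0.4339

0.4339


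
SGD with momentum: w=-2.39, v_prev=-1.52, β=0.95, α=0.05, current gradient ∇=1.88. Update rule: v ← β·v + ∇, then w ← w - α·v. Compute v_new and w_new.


v_new = 0.95·-1.52 + 1.88 = -1.444 + 1.88 = 0.436
w_new = -2.39 - 0.05·0.436 = -2.39 - 0.0218 = -2.4118

v_new=0.436, w_new=-2.4118


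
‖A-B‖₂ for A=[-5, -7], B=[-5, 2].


d = √((-5+ 5)² + (-7-2)²)
  = √(0 + 81)
  = √81 = 9.0

9.0


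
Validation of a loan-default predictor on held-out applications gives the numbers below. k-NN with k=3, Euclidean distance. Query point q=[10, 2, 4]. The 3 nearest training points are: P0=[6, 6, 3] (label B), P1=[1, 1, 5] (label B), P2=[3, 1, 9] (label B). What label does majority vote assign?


d(q,P0) = 5.7446  (label B)
d(q,P1) = 9.1104  (label B)
d(q,P2) = 8.6603  (label B)
Votes: A=0, B=3
Majority → B

B


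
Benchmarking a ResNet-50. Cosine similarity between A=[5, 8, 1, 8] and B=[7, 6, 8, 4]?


A·B = 5·7 + 8·6 + 1·8 + 8·4 = 123
‖A‖ = √154 = 12.4097, ‖B‖ = √165 = 12.8452
cos = 123/(√154·√165) = 123/√25410 = 0.7716

0.7716


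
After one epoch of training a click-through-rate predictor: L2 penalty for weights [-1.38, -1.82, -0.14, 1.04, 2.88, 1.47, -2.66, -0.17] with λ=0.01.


‖w‖₂² = (-1.38)² + (-1.82)² + (-0.14)² + (1.04)² + (2.88)² + (1.47)² + (-2.66)² + (-0.17)²
     = 1.9044 + 3.3124 + 0.0196 + 1.0816 + 8.2944 + 2.1609 + 7.0756 + 0.0289
     = 23.8778
λ·‖w‖₂² = 0.01·23.8778 = 0.238778

0.238778


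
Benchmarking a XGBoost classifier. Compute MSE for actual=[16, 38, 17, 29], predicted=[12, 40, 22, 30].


Squared errors: (16-12)²=16, (38-40)²=4, (17-22)²=25, (29-30)²=1
Sum = 46
MSE = 46/4 = 23/2

23/2


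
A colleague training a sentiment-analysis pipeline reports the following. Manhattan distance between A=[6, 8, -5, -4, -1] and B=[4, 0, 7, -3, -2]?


d = |6-4| + |8-0| + |-5-7| + |-4+ 3| + |-1+ 2|
  = 2 + 8 + 12 + 1 + 1
  = 24

24


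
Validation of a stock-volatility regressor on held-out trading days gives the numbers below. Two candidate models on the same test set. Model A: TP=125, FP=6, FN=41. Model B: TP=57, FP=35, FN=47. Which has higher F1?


Model A: P=125/131=0.9542, R=125/166=0.753, F1=2PR/(P+R)=2TP/(2TP+FP+FN)=250/297=0.8418
Model B: P=57/92=0.6196, R=57/104=0.5481, F1=2PR/(P+R)=2TP/(2TP+FP+FN)=114/196=0.5816
0.8418 > 0.5816 → Model A

Model A


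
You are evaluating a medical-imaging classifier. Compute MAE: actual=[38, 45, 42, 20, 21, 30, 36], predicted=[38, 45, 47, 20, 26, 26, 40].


Absolute errors: |38-38|=0, |45-45|=0, |42-47|=5, |20-20|=0, |21-26|=5, |30-26|=4, |36-40|=4
Sum = 18
MAE = 18/7 = 18/7

18/7


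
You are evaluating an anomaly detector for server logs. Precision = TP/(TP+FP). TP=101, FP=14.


Precision = TP/(TP+FP)
= 101/(101+14)
= 101/115 = 87.83%

87.83%


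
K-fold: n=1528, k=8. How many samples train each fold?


Fold size = 1528/8 = 191
Training per fold = 1528 - 191 = 1337

1337


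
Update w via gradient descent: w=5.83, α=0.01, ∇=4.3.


w_new = w - α·∇
= 5.83 - 0.01·4.3
= 5.83 - 0.043
= 5.787

5.787


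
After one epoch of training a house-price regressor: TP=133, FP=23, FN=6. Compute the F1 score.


Precision = 133/156 = 0.8526
Recall = 133/139 = 0.9568
F1 = 2·P·R/(P+R) = 2·TP/(2·TP+FP+FN) = 266/(266+23+6) = 266/295 = 0.9017

0.9017


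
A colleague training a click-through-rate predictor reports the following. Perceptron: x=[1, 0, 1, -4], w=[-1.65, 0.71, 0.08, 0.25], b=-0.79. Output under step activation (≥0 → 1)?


z = (1)·(-1.65) + (0)·(0.71) + (1)·(0.08) + (-4)·(0.25) - 0.79
  = -3.36
step(z) = 0 (z<0)

0


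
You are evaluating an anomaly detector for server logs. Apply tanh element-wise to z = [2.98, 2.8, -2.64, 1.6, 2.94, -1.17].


tanh(2.98) = 0.9949
tanh(2.8) = 0.9926
tanh(-2.64) = -0.9899
tanh(1.6) = 0.9217
tanh(2.94) = 0.9944
tanh(-1.17) = -0.8243
result = [0.9949, 0.9926, -0.9899, 0.9217, 0.9944, -0.8243]

[0.9949, 0.9926, -0.9899, 0.9217, 0.9944, -0.8243]


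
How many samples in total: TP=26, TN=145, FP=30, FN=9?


Total = TP + TN + FP + FN
= 26 + 145 + 30 + 9
= 210
(Predicted positive: 56, predicted negative: 154)

210


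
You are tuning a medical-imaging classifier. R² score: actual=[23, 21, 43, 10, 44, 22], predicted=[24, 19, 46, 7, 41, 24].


ȳ = 27.1667
SS_res = Σ(y-ŷ)² = 36
SS_tot = Σ(y-ȳ)² = 910.83
R² = 1 - SS_res/SS_tot = 1 - 0.0395 = 0.9605

0.9605


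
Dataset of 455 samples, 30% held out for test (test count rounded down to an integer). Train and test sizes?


Test = ⌊455·30/100⌋ = 136
Train = 455 - 136 = 319

Train: 319, Test: 136


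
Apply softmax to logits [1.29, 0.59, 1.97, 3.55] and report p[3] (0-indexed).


Exponentials: e^1.29=3.6328, e^0.59=1.804, e^1.97=7.1707, e^3.55=34.8133
Sum = 47.4208
Softmax = [0.0766, 0.038, 0.1512, 0.7341]
p[3] = 34.8133/47.4208 = 0.7341

0.7341


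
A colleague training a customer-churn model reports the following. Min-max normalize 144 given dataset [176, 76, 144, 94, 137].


min=76, max=176
(144-76)/(176-76) = 68/100 = 0.68

0.68


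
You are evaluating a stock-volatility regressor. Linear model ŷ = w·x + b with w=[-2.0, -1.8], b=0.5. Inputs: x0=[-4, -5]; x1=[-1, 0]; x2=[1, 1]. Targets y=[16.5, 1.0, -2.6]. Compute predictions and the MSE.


ŷ0 = (-2.0)·(-4) + (-1.8)·(-5) + 0.5 = 17.5
ŷ1 = (-2.0)·(-1) + (-1.8)·(0) + 0.5 = 2.5
ŷ2 = (-2.0)·(1) + (-1.8)·(1) + 0.5 = -3.3
errors² = [1.0, 2.25, 0.49]
MSE = 3.7400/3 = 1.2467

1.2467


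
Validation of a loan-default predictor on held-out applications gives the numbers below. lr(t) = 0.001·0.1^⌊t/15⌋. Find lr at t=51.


n_drops = ⌊51/15⌋ = 3
lr = 0.001·0.1^3 = 0.001·0.001 = 0.000001

0.000001


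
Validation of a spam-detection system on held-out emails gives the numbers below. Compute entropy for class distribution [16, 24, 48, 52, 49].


Probabilities: [16/189, 24/189, 48/189, 52/189, 49/189] ≈ [0.0847, 0.127, 0.254, 0.2751, 0.2593]
H = -((16/189)·log₂(16/189) + (24/189)·log₂(24/189) + (48/189)·log₂(48/189) + (52/189)·log₂(52/189) + (49/189)·log₂(49/189))
  = 2.199 bits

2.199 bits


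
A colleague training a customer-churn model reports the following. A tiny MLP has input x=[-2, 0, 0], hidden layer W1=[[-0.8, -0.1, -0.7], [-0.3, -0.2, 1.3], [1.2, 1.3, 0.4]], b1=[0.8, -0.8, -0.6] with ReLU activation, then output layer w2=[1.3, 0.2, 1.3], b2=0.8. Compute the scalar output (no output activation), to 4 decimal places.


z1[0] = (-0.8)·(-2) + (-0.1)·(0) + (-0.7)·(0) + 0.8 = 2.4
z1[1] = (-0.3)·(-2) + (-0.2)·(0) + (1.3)·(0) - 0.8 = -0.2
z1[2] = (1.2)·(-2) + (1.3)·(0) + (0.4)·(0) - 0.6 = -3.0
h = ReLU(z1) = [2.4, 0.0, 0.0]
output = (1.3)·(2.4) + (0.2)·(0.0) + (1.3)·(0.0) + 0.8 = 3.92

3.92


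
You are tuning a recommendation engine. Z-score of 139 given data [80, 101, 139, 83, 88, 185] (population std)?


μ = 112.6667, σ = 37.8975
z = (139 - 112.6667)/37.8975 = 0.6949

0.6949


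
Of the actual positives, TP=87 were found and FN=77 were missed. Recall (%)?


Recall = TP/(TP+FN)
= 87/(87+77)
= 87/164 = 53.05%

53.05%


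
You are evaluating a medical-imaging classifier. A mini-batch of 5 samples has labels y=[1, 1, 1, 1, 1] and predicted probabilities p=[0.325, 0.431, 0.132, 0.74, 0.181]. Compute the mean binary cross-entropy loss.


L[0] = -ln(0.325) = 1.1239
L[1] = -ln(0.431) = 0.8416
L[2] = -ln(0.132) = 2.025
L[3] = -ln(0.74) = 0.3011
L[4] = -ln(0.181) = 1.7093
mean = (1.1239 + 0.8416 + 2.025 + 0.3011 + 1.7093)/5 = 1.2002

1.2002


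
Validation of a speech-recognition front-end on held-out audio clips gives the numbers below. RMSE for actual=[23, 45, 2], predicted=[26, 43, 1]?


MSE = 14/3 = 4.6667
RMSE = √(14/3) = 2.1602

2.1602


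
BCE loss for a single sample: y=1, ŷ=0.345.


BCE = -[y·ln(p) + (1-y)·ln(1-p)]
= -1·ln(0.345) - 0
= -ln(0.345) = 1.0642

1.0642


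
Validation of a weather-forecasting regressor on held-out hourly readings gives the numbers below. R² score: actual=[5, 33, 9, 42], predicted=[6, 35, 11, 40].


ȳ = 22.25
SS_res = Σ(y-ŷ)² = 13
SS_tot = Σ(y-ȳ)² = 978.75
R² = 1 - SS_res/SS_tot = 1 - 0.0133 = 0.9867

0.9867


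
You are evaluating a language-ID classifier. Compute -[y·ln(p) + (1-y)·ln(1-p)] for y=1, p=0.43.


BCE = -[y·ln(p) + (1-y)·ln(1-p)]
= -1·ln(0.43) - 0
= -ln(0.43) = 0.844

0.844


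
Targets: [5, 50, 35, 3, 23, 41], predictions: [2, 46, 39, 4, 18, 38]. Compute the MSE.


Squared errors: (5-2)²=9, (50-46)²=16, (35-39)²=16, (3-4)²=1, (23-18)²=25, (41-38)²=9
Sum = 76
MSE = 76/6 = 38/3

38/3


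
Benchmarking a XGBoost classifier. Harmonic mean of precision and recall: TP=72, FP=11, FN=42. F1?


Precision = 72/83 = 0.8675
Recall = 72/114 = 0.6316
F1 = 2·P·R/(P+R) = 2·TP/(2·TP+FP+FN) = 144/(144+11+42) = 144/197 = 0.731

0.731


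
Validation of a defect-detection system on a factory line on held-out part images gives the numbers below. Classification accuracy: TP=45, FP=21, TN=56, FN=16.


Accuracy = (TP+TN)/(TP+TN+FP+FN)
= (45+56)/(138)
= 101/138 = 73.19%

73.19%


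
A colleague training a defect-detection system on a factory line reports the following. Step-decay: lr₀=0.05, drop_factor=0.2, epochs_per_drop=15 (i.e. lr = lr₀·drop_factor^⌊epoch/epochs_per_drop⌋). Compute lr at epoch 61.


n_drops = ⌊61/15⌋ = 4
lr = 0.05·0.2^4 = 0.05·0.0016 = 0.00008

0.00008


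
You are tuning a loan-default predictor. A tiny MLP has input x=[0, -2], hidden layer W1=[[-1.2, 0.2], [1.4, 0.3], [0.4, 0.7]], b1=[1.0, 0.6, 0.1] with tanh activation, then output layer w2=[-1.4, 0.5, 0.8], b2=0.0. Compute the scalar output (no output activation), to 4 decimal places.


z1[0] = (-1.2)·(0) + (0.2)·(-2) + 1.0 = 0.6
z1[1] = (1.4)·(0) + (0.3)·(-2) + 0.6 = 0.0
z1[2] = (0.4)·(0) + (0.7)·(-2) + 0.1 = -1.3
h = tanh(z1) = [0.537, 0.0, -0.8617]
output = (-1.4)·(0.537) + (0.5)·(0.0) + (0.8)·(-0.8617) + 0.0 = -1.4412

-1.4412


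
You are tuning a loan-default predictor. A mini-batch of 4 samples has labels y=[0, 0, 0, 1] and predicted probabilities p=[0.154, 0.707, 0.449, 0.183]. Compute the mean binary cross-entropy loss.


L[0] = -ln(1-0.154) = -ln(0.846) = 0.1672
L[1] = -ln(1-0.707) = -ln(0.293) = 1.2276
L[2] = -ln(1-0.449) = -ln(0.551) = 0.596
L[3] = -ln(0.183) = 1.6983
mean = (0.1672 + 1.2276 + 0.596 + 1.6983)/4 = 0.9223

0.9223


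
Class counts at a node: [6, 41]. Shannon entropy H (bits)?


Probabilities: [6/47, 41/47] ≈ [0.1277, 0.8723]
H = -((6/47)·log₂(6/47) + (41/47)·log₂(41/47))
  = 0.551 bits

0.551 bits


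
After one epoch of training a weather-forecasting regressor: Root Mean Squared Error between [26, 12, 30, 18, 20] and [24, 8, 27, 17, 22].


MSE = 34/5 = 6.8
RMSE = √(34/5) = 2.6077

2.6077


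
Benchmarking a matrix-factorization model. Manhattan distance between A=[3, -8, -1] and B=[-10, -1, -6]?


d = |3+ 10| + |-8+ 1| + |-1+ 6|
  = 13 + 7 + 5
  = 25

25


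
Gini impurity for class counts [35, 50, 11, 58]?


Probabilities: [35/154, 50/154, 11/154, 58/154] ≈ [0.2273, 0.3247, 0.0714, 0.3766]
Σpᵢ² = (1225 + 2500 + 121 + 3364)/154² = 7210/23716
Gini = 1 - Σpᵢ² = 1 - 7210/23716 = 0.696

0.696


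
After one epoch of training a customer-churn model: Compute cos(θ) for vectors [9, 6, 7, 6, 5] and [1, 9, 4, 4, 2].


A·B = 9·1 + 6·9 + 7·4 + 6·4 + 5·2 = 125
‖A‖ = √227 = 15.0665, ‖B‖ = √118 = 10.8628
cos = 125/(√227·√118) = 125/√26786 = 0.7638

0.7638


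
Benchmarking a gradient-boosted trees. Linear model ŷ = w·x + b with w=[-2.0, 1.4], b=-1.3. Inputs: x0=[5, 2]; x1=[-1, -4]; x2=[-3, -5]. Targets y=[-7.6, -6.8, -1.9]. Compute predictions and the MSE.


ŷ0 = (-2.0)·(5) + (1.4)·(2) - 1.3 = -8.5
ŷ1 = (-2.0)·(-1) + (1.4)·(-4) - 1.3 = -4.9
ŷ2 = (-2.0)·(-3) + (1.4)·(-5) - 1.3 = -2.3
errors² = [0.81, 3.61, 0.16]
MSE = 4.5800/3 = 1.5267

1.5267


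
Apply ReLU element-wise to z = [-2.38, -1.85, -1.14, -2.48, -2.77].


ReLU(-2.38) = max(0, -2.38) = 0.0
ReLU(-1.85) = max(0, -1.85) = 0.0
ReLU(-1.14) = max(0, -1.14) = 0.0
ReLU(-2.48) = max(0, -2.48) = 0.0
ReLU(-2.77) = max(0, -2.77) = 0.0
result = [0.0, 0.0, 0.0, 0.0, 0.0]

[0.0, 0.0, 0.0, 0.0, 0.0]


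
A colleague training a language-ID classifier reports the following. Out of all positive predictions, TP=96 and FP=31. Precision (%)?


Precision = TP/(TP+FP)
= 96/(96+31)
= 96/127 = 75.59%

75.59%


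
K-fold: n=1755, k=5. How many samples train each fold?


Fold size = 1755/5 = 351
Training per fold = 1755 - 351 = 1404

1404


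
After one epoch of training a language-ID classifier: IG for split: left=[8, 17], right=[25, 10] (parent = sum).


Parent = [33, 27], H_parent = 0.9928
H_left = 0.9044 (n=25), H_right = 0.8631 (n=35)
H_children = (25/60)·0.9044 + (35/60)·0.8631 = 0.8803
IG = 0.9928 - 0.8803 = 0.1125

0.1125


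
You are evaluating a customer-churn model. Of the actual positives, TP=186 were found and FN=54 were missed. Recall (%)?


Recall = TP/(TP+FN)
= 186/(186+54)
= 186/240 = 77.5%

77.5%


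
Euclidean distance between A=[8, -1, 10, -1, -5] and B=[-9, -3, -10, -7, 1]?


d = √((8+ 9)² + (-1+ 3)² + (10+ 10)² + (-1+ 7)² + (-5-1)²)
  = √(289 + 4 + 400 + 36 + 36)
  = √765 = 27.6586

27.6586


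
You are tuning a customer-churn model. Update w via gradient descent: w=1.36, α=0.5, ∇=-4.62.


w_new = w - α·∇
= 1.36 - 0.5·-4.62
= 1.36 + 2.31
= 3.67

3.67


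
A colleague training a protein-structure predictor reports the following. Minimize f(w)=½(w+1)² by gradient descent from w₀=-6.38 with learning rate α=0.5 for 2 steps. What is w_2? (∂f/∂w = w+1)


step 1: grad = -6.38+1 = -5.38; w = -6.38 - 0.5·(-5.38) = -3.69
step 2: grad = -3.69+1 = -2.69; w = -3.69 - 0.5·(-2.69) = -2.345

-2.345


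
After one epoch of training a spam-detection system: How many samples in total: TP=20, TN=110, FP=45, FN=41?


Total = TP + TN + FP + FN
= 20 + 110 + 45 + 41
= 216
(Predicted positive: 65, predicted negative: 151)

216


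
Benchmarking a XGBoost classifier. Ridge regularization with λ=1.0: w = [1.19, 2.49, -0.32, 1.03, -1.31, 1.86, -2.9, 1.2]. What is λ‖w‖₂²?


‖w‖₂² = (1.19)² + (2.49)² + (-0.32)² + (1.03)² + (-1.31)² + (1.86)² + (-2.9)² + (1.2)²
     = 1.4161 + 6.2001 + 0.1024 + 1.0609 + 1.7161 + 3.4596 + 8.41 + 1.44
     = 23.8052
λ·‖w‖₂² = 1.0·23.8052 = 23.8052

23.8052


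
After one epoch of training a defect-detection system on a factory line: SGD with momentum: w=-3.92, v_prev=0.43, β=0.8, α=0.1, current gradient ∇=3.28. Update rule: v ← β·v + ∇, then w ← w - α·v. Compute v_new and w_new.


v_new = 0.8·0.43 + 3.28 = 0.344 + 3.28 = 3.624
w_new = -3.92 - 0.1·3.624 = -3.92 - 0.3624 = -4.2824

v_new=3.624, w_new=-4.2824


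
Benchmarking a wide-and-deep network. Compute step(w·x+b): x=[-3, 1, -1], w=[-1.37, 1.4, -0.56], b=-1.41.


z = (-3)·(-1.37) + (1)·(1.4) + (-1)·(-0.56) - 1.41
  = 4.66
step(z) = 1 (z≥0)

1


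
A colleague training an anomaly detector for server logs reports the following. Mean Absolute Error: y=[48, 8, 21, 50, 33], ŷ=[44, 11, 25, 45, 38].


Absolute errors: |48-44|=4, |8-11|=3, |21-25|=4, |50-45|=5, |33-38|=5
Sum = 21
MAE = 21/5 = 21/5

21/5


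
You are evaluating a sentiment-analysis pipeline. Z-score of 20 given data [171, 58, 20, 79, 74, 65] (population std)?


μ = 77.8333, σ = 45.8236
z = (20 - 77.8333)/45.8236 = -1.2621

-1.2621


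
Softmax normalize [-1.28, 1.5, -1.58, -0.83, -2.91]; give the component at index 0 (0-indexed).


Exponentials: e^-1.28=0.278, e^1.5=4.4817, e^-1.58=0.206, e^-0.83=0.436, e^-2.91=0.0545
Sum = 5.4562
Softmax = [0.051, 0.8214, 0.0378, 0.0799, 0.01]
p[0] = 0.278/5.4562 = 0.051

0.051


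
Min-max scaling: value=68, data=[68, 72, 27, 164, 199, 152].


min=27, max=199
(68-27)/(199-27) = 41/172 = 0.2384

0.2384


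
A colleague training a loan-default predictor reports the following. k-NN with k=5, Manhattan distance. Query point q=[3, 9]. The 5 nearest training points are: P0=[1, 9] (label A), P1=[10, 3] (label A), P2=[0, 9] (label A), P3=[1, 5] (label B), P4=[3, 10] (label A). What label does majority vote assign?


d(q,P0) = 2  (label A)
d(q,P1) = 13  (label A)
d(q,P2) = 3  (label A)
d(q,P3) = 6  (label B)
d(q,P4) = 1  (label A)
Votes: A=4, B=1
Majority → A

A


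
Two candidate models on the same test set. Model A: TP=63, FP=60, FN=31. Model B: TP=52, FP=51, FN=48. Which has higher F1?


Model A: P=63/123=0.5122, R=63/94=0.6702, F1=2PR/(P+R)=2TP/(2TP+FP+FN)=126/217=0.5806
Model B: P=52/103=0.5049, R=52/100=0.52, F1=2PR/(P+R)=2TP/(2TP+FP+FN)=104/203=0.5123
0.5806 > 0.5123 → Model A

Model A


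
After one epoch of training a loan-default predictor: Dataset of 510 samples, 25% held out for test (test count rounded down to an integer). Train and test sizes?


Test = ⌊510·25/100⌋ = 127
Train = 510 - 127 = 383

Train: 383, Test: 127


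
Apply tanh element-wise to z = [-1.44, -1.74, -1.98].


tanh(-1.44) = -0.8937
tanh(-1.74) = -0.9402
tanh(-1.98) = -0.9626
result = [-0.8937, -0.9402, -0.9626]

[-0.8937, -0.9402, -0.9626]


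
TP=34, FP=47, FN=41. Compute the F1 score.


Precision = 34/81 = 0.4198
Recall = 34/75 = 0.4533
F1 = 2·P·R/(P+R) = 2·TP/(2·TP+FP+FN) = 68/(68+47+41) = 68/156 = 0.4359

0.4359


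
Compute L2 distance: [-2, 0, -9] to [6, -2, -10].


d = √((-2-6)² + (0+ 2)² + (-9+ 10)²)
  = √(64 + 4 + 1)
  = √69 = 8.3066

8.3066


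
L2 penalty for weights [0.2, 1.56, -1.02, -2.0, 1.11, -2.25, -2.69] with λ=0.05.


‖w‖₂² = (0.2)² + (1.56)² + (-1.02)² + (-2.0)² + (1.11)² + (-2.25)² + (-2.69)²
     = 0.04 + 2.4336 + 1.0404 + 4 + 1.2321 + 5.0625 + 7.2361
     = 21.0447
λ·‖w‖₂² = 0.05·21.0447 = 1.052235

1.052235


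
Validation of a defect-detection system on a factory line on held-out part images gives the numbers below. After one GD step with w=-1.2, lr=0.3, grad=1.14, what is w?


w_new = w - α·∇
= -1.2 - 0.3·1.14
= -1.2 - 0.342
= -1.542

-1.542


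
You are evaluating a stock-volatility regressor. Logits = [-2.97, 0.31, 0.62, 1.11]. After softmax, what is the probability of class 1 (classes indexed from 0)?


Exponentials: e^-2.97=0.0513, e^0.31=1.3634, e^0.62=1.8589, e^1.11=3.0344
Sum = 6.308
Softmax = [0.0081, 0.2161, 0.2947, 0.481]
p[1] = 1.3634/6.308 = 0.2161

0.2161


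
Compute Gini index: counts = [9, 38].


Probabilities: [9/47, 38/47] ≈ [0.1915, 0.8085]
Σpᵢ² = (81 + 1444)/47² = 1525/2209
Gini = 1 - Σpᵢ² = 1 - 1525/2209 = 0.3096

0.3096


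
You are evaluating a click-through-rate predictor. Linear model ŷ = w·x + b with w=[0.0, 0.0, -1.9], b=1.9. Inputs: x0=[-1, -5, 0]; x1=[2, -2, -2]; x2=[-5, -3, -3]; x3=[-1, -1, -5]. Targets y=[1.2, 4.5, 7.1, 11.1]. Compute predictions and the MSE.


ŷ0 = (0.0)·(-1) + (0.0)·(-5) + (-1.9)·(0) + 1.9 = 1.9
ŷ1 = (0.0)·(2) + (0.0)·(-2) + (-1.9)·(-2) + 1.9 = 5.7
ŷ2 = (0.0)·(-5) + (0.0)·(-3) + (-1.9)·(-3) + 1.9 = 7.6
ŷ3 = (0.0)·(-1) + (0.0)·(-1) + (-1.9)·(-5) + 1.9 = 11.4
errors² = [0.49, 1.44, 0.25, 0.09]
MSE = 2.2700/4 = 0.5675

0.5675


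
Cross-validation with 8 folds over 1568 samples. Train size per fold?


Fold size = 1568/8 = 196
Training per fold = 1568 - 196 = 1372

1372


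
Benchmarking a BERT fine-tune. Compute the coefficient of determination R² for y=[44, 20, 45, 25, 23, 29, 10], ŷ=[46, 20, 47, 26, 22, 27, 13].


ȳ = 28
SS_res = Σ(y-ŷ)² = 23
SS_tot = Σ(y-ȳ)² = 968
R² = 1 - SS_res/SS_tot = 1 - 0.0238 = 0.9762

0.9762


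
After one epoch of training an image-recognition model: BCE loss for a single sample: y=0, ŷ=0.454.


BCE = -[y·ln(p) + (1-y)·ln(1-p)]
= -0 - 1·ln(1-0.454)
= -ln(0.546) = 0.6051

0.6051


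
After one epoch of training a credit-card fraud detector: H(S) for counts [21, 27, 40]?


Probabilities: [21/88, 27/88, 40/88] ≈ [0.2386, 0.3068, 0.4545]
H = -((21/88)·log₂(21/88) + (27/88)·log₂(27/88) + (40/88)·log₂(40/88))
  = 1.5333 bits

1.5333 bits


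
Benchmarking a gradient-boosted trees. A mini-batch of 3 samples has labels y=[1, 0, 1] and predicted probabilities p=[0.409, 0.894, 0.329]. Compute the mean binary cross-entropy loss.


L[0] = -ln(0.409) = 0.894
L[1] = -ln(1-0.894) = -ln(0.106) = 2.2443
L[2] = -ln(0.329) = 1.1117
mean = (0.894 + 2.2443 + 1.1117)/3 = 1.4167

1.4167


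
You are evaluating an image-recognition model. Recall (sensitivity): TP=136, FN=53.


Recall = TP/(TP+FN)
= 136/(136+53)
= 136/189 = 71.96%

71.96%


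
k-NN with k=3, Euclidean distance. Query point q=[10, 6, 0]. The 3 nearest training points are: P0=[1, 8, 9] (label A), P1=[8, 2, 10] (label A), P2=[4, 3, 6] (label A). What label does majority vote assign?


d(q,P0) = 12.8841  (label A)
d(q,P1) = 10.9545  (label A)
d(q,P2) = 9.0  (label A)
Votes: A=3, B=0
Majority → A

A


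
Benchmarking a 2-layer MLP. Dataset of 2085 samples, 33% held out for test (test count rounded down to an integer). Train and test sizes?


Test = ⌊2085·33/100⌋ = 688
Train = 2085 - 688 = 1397

Train: 1397, Test: 688


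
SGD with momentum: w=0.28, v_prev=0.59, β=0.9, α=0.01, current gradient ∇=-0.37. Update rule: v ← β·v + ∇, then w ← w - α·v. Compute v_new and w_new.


v_new = 0.9·0.59 - 0.37 = 0.531 - 0.37 = 0.161
w_new = 0.28 - 0.01·0.161 = 0.28 - 0.00161 = 0.27839

v_new=0.161, w_new=0.27839


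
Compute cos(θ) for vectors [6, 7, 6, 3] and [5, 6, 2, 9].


A·B = 6·5 + 7·6 + 6·2 + 3·9 = 111
‖A‖ = √130 = 11.4018, ‖B‖ = √146 = 12.083
cos = 111/(√130·√146) = 111/√18980 = 0.8057

0.8057


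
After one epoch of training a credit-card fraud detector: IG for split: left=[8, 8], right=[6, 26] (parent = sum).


Parent = [14, 34], H_parent = 0.8709
H_left = 1 (n=16), H_right = 0.6962 (n=32)
H_children = (16/48)·1 + (32/48)·0.6962 = 0.7975
IG = 0.8709 - 0.7975 = 0.0734

0.0734


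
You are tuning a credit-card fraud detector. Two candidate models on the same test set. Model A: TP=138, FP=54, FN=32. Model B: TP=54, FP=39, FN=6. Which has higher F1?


Model A: P=138/192=0.7188, R=138/170=0.8118, F1=2PR/(P+R)=2TP/(2TP+FP+FN)=276/362=0.7624
Model B: P=54/93=0.5806, R=54/60=0.9, F1=2PR/(P+R)=2TP/(2TP+FP+FN)=108/153=0.7059
0.7624 > 0.7059 → Model A

Model A


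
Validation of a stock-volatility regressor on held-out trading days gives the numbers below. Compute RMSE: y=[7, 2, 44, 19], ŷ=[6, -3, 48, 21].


MSE = 46/4 = 11.5
RMSE = √(46/4) = 3.3912

3.3912


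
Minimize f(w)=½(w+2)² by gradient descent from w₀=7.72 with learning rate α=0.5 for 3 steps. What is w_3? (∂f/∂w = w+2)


step 1: grad = 7.72+2 = 9.72; w = 7.72 - 0.5·(9.72) = 2.86
step 2: grad = 2.86+2 = 4.86; w = 2.86 - 0.5·(4.86) = 0.43
step 3: grad = 0.43+2 = 2.43; w = 0.43 - 0.5·(2.43) = -0.785

-0.785


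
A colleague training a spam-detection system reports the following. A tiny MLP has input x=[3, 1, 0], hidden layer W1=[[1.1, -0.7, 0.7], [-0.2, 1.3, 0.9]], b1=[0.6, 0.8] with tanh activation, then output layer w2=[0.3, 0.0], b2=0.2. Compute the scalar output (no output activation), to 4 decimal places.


z1[0] = (1.1)·(3) + (-0.7)·(1) + (0.7)·(0) + 0.6 = 3.2
z1[1] = (-0.2)·(3) + (1.3)·(1) + (0.9)·(0) + 0.8 = 1.5
h = tanh(z1) = [0.9967, 0.9051]
output = (0.3)·(0.9967) + (0.0)·(0.9051) + 0.2 = 0.499

0.499


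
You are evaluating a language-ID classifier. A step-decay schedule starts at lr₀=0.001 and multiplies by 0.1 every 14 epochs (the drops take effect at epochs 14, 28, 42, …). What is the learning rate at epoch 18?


n_drops = ⌊18/14⌋ = 1
lr = 0.001·0.1^1 = 0.001·0.1 = 0.0001

0.0001


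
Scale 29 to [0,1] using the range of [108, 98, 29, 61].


min=29, max=108
(29-29)/(108-29) = 0/79 = 0.0

0.0


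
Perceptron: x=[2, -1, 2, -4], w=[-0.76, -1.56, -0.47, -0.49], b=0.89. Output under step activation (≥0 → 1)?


z = (2)·(-0.76) + (-1)·(-1.56) + (2)·(-0.47) + (-4)·(-0.49) + 0.89
  = 1.95
step(z) = 1 (z≥0)

1


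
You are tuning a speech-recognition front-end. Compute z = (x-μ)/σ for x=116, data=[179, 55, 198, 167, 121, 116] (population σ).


μ = 139.3333, σ = 47.912
z = (116 - 139.3333)/47.912 = -0.487

-0.487


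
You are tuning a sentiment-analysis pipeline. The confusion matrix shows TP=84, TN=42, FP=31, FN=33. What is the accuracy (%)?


Accuracy = (TP+TN)/(TP+TN+FP+FN)
= (84+42)/(190)
= 126/190 = 66.32%

66.32%


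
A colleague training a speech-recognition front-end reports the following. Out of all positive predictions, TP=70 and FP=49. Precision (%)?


Precision = TP/(TP+FP)
= 70/(70+49)
= 70/119 = 58.82%

58.82%


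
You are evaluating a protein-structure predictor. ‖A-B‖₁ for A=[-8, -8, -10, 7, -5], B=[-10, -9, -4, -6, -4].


d = |-8+ 10| + |-8+ 9| + |-10+ 4| + |7+ 6| + |-5+ 4|
  = 2 + 1 + 6 + 13 + 1
  = 23

23


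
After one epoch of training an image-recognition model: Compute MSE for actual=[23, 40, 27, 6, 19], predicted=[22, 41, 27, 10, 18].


Squared errors: (23-22)²=1, (40-41)²=1, (27-27)²=0, (6-10)²=16, (19-18)²=1
Sum = 19
MSE = 19/5 = 19/5

19/5


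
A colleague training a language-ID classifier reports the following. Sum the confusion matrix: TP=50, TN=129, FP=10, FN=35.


Total = TP + TN + FP + FN
= 50 + 129 + 10 + 35
= 224
(Predicted positive: 60, predicted negative: 164)

224


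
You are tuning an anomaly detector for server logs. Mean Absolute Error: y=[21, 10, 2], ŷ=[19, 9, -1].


Absolute errors: |21-19|=2, |10-9|=1, |2+ 1|=3
Sum = 6
MAE = 6/3 = 2

2


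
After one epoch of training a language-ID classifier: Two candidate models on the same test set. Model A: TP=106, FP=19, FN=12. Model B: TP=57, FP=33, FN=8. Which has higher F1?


Model A: P=106/125=0.848, R=106/118=0.8983, F1=2PR/(P+R)=2TP/(2TP+FP+FN)=212/243=0.8724
Model B: P=57/90=0.6333, R=57/65=0.8769, F1=2PR/(P+R)=2TP/(2TP+FP+FN)=114/155=0.7355
0.8724 > 0.7355 → Model A

Model A


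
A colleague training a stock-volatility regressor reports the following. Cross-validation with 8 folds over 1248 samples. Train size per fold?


Fold size = 1248/8 = 156
Training per fold = 1248 - 156 = 1092

1092


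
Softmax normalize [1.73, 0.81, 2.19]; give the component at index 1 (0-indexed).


Exponentials: e^1.73=5.6407, e^0.81=2.2479, e^2.19=8.9352
Sum = 16.8238
Softmax = [0.3353, 0.1336, 0.5311]
p[1] = 2.2479/16.8238 = 0.1336

0.1336


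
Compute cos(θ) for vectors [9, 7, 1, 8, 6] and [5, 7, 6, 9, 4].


A·B = 9·5 + 7·7 + 1·6 + 8·9 + 6·4 = 196
‖A‖ = √231 = 15.1987, ‖B‖ = √207 = 14.3875
cos = 196/(√231·√207) = 196/√47817 = 0.8963

0.8963


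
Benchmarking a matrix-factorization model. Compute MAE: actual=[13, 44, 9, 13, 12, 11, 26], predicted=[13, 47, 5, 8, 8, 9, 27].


Absolute errors: |13-13|=0, |44-47|=3, |9-5|=4, |13-8|=5, |12-8|=4, |11-9|=2, |26-27|=1
Sum = 19
MAE = 19/7 = 19/7

19/7


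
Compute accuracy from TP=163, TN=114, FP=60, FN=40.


Accuracy = (TP+TN)/(TP+TN+FP+FN)
= (163+114)/(377)
= 277/377 = 73.47%

73.47%


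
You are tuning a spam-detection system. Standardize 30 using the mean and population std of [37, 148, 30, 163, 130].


μ = 101.6, σ = 56.6201
z = (30 - 101.6)/56.6201 = -1.2646

-1.2646


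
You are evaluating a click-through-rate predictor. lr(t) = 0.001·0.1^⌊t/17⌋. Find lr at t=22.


n_drops = ⌊22/17⌋ = 1
lr = 0.001·0.1^1 = 0.001·0.1 = 0.0001

0.0001


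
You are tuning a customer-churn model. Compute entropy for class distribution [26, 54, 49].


Probabilities: [26/129, 54/129, 49/129] ≈ [0.2016, 0.4186, 0.3798]
H = -((26/129)·log₂(26/129) + (54/129)·log₂(54/129) + (49/129)·log₂(49/129))
  = 1.5221 bits

1.5221 bits


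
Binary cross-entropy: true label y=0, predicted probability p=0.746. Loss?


BCE = -[y·ln(p) + (1-y)·ln(1-p)]
= -0 - 1·ln(1-0.746)
= -ln(0.254) = 1.3704

1.3704


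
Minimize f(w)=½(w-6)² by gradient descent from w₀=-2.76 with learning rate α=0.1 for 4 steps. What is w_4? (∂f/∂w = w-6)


step 1: grad = -2.76-6 = -8.76; w = -2.76 - 0.1·(-8.76) = -1.884
step 2: grad = -1.884-6 = -7.884; w = -1.884 - 0.1·(-7.884) = -1.0956
step 3: grad = -1.0956-6 = -7.0956; w = -1.0956 - 0.1·(-7.0956) = -0.38604
step 4: grad = -0.38604-6 = -6.38604; w = -0.38604 - 0.1·(-6.38604) = 0.252564

0.252564


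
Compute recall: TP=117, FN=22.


Recall = TP/(TP+FN)
= 117/(117+22)
= 117/139 = 84.17%

84.17%


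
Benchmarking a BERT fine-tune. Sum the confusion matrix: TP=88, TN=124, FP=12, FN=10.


Total = TP + TN + FP + FN
= 88 + 124 + 12 + 10
= 234
(Predicted positive: 100, predicted negative: 134)

234


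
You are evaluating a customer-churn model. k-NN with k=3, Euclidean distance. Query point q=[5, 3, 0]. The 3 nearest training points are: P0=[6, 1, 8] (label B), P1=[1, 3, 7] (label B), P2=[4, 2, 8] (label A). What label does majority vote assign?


d(q,P0) = 8.3066  (label B)
d(q,P1) = 8.0623  (label B)
d(q,P2) = 8.124  (label A)
Votes: A=1, B=2
Majority → B

B


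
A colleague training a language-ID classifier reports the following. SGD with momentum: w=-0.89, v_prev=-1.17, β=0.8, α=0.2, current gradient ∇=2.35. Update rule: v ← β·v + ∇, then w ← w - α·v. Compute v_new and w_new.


v_new = 0.8·-1.17 + 2.35 = -0.936 + 2.35 = 1.414
w_new = -0.89 - 0.2·1.414 = -0.89 - 0.2828 = -1.1728

v_new=1.414, w_new=-1.1728


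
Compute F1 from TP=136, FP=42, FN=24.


Precision = 136/178 = 0.764
Recall = 136/160 = 0.85
F1 = 2·P·R/(P+R) = 2·TP/(2·TP+FP+FN) = 272/(272+42+24) = 272/338 = 0.8047

0.8047


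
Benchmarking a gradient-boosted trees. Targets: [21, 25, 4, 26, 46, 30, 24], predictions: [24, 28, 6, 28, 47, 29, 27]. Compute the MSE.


Squared errors: (21-24)²=9, (25-28)²=9, (4-6)²=4, (26-28)²=4, (46-47)²=1, (30-29)²=1, (24-27)²=9
Sum = 37
MSE = 37/7 = 37/7

37/7


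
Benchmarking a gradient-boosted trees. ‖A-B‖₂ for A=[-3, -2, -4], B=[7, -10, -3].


d = √((-3-7)² + (-2+ 10)² + (-4+ 3)²)
  = √(100 + 64 + 1)
  = √165 = 12.8452

12.8452


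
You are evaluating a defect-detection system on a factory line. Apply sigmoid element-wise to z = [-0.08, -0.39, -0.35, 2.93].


σ(-0.08) = 1/(1+e^0.08) = 0.48
σ(-0.39) = 1/(1+e^0.39) = 0.4037
σ(-0.35) = 1/(1+e^0.35) = 0.4134
σ(2.93) = 1/(1+e^-2.93) = 0.9493
result = [0.48, 0.4037, 0.4134, 0.9493]

[0.48, 0.4037, 0.4134, 0.9493]


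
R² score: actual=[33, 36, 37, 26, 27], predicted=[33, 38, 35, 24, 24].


ȳ = 31.8
SS_res = Σ(y-ŷ)² = 21
SS_tot = Σ(y-ȳ)² = 102.8
R² = 1 - SS_res/SS_tot = 1 - 0.2043 = 0.7957

0.7957


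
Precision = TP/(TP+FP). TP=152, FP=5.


Precision = TP/(TP+FP)
= 152/(152+5)
= 152/157 = 96.82%

96.82%


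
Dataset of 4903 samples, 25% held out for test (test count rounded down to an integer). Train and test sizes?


Test = ⌊4903·25/100⌋ = 1225
Train = 4903 - 1225 = 3678

Train: 3678, Test: 1225


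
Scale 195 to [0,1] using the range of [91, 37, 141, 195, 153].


min=37, max=195
(195-37)/(195-37) = 158/158 = 1.0

1.0


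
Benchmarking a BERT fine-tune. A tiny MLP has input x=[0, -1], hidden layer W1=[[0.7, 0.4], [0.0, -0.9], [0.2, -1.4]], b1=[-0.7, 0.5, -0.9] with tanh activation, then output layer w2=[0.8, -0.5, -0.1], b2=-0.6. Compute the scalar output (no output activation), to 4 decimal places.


z1[0] = (0.7)·(0) + (0.4)·(-1) - 0.7 = -1.1
z1[1] = (0.0)·(0) + (-0.9)·(-1) + 0.5 = 1.4
z1[2] = (0.2)·(0) + (-1.4)·(-1) - 0.9 = 0.5
h = tanh(z1) = [-0.8005, 0.8854, 0.4621]
output = (0.8)·(-0.8005) + (-0.5)·(0.8854) + (-0.1)·(0.4621) - 0.6 = -1.7293

-1.7293


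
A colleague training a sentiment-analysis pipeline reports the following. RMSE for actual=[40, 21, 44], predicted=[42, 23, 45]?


MSE = 9/3 = 3
RMSE = √(9/3) = 1.7321

1.7321


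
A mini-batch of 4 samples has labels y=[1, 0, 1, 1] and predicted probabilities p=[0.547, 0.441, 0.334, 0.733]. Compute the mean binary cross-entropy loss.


L[0] = -ln(0.547) = 0.6033
L[1] = -ln(1-0.441) = -ln(0.559) = 0.5816
L[2] = -ln(0.334) = 1.0966
L[3] = -ln(0.733) = 0.3106
mean = (0.6033 + 0.5816 + 1.0966 + 0.3106)/4 = 0.648

0.648


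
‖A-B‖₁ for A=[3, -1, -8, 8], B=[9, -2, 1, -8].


d = |3-9| + |-1+ 2| + |-8-1| + |8+ 8|
  = 6 + 1 + 9 + 16
  = 32

32


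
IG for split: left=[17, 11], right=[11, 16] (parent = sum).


Parent = [28, 27], H_parent = 0.9998
H_left = 0.9666 (n=28), H_right = 0.9751 (n=27)
H_children = (28/55)·0.9666 + (27/55)·0.9751 = 0.9708
IG = 0.9998 - 0.9708 = 0.029

0.029


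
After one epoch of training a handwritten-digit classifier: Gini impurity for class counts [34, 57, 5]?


Probabilities: [34/96, 57/96, 5/96] ≈ [0.3542, 0.5938, 0.0521]
Σpᵢ² = (1156 + 3249 + 25)/96² = 4430/9216
Gini = 1 - Σpᵢ² = 1 - 4430/9216 = 0.5193

0.5193


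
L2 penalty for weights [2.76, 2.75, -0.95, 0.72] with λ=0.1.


‖w‖₂² = (2.76)² + (2.75)² + (-0.95)² + (0.72)²
     = 7.6176 + 7.5625 + 0.9025 + 0.5184
     = 16.601
λ·‖w‖₂² = 0.1·16.601 = 1.6601

1.6601


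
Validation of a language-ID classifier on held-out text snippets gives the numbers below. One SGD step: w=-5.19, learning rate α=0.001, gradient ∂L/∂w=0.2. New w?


w_new = w - α·∇
= -5.19 - 0.001·0.2
= -5.19 - 0.0002
= -5.1902

-5.1902


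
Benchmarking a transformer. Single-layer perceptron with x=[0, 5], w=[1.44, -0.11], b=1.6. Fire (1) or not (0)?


z = (0)·(1.44) + (5)·(-0.11) + 1.6
  = 1.05
step(z) = 1 (z≥0)

1


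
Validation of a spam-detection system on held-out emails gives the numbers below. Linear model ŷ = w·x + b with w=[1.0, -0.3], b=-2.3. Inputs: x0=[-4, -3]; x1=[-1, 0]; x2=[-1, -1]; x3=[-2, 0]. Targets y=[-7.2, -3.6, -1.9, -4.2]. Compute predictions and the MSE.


ŷ0 = (1.0)·(-4) + (-0.3)·(-3) - 2.3 = -5.4
ŷ1 = (1.0)·(-1) + (-0.3)·(0) - 2.3 = -3.3
ŷ2 = (1.0)·(-1) + (-0.3)·(-1) - 2.3 = -3.0
ŷ3 = (1.0)·(-2) + (-0.3)·(0) - 2.3 = -4.3
errors² = [3.24, 0.09, 1.21, 0.01]
MSE = 4.5500/4 = 1.1375

1.1375


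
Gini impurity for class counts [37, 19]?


Probabilities: [37/56, 19/56] ≈ [0.6607, 0.3393]
Σpᵢ² = (1369 + 361)/56² = 1730/3136
Gini = 1 - Σpᵢ² = 1 - 1730/3136 = 0.4483

0.4483


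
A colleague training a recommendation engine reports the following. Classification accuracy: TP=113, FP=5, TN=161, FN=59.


Accuracy = (TP+TN)/(TP+TN+FP+FN)
= (113+161)/(338)
= 274/338 = 81.07%

81.07%


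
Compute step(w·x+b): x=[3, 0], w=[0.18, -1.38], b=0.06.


z = (3)·(0.18) + (0)·(-1.38) + 0.06
  = 0.6
step(z) = 1 (z≥0)

1


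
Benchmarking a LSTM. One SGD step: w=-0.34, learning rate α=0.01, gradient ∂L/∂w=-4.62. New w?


w_new = w - α·∇
= -0.34 - 0.01·-4.62
= -0.34 + 0.0462
= -0.2938

-0.2938


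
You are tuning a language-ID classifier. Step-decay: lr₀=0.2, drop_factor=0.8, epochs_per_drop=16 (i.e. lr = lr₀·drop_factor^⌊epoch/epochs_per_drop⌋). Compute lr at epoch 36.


n_drops = ⌊36/16⌋ = 2
lr = 0.2·0.8^2 = 0.2·0.64 = 0.128

0.128


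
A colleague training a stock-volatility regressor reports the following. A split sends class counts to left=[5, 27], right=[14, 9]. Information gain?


Parent = [19, 36], H_parent = 0.9299
H_left = 0.6253 (n=32), H_right = 0.9656 (n=23)
H_children = (32/55)·0.6253 + (23/55)·0.9656 = 0.7676
IG = 0.9299 - 0.7676 = 0.1623

0.1623


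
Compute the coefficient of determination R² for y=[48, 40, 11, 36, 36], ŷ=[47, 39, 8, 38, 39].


ȳ = 34.2
SS_res = Σ(y-ŷ)² = 24
SS_tot = Σ(y-ȳ)² = 768.8
R² = 1 - SS_res/SS_tot = 1 - 0.0312 = 0.9688

0.9688


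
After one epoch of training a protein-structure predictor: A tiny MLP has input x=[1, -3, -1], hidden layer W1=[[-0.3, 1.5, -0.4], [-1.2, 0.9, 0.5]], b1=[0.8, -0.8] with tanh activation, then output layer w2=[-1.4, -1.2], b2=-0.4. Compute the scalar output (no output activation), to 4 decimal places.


z1[0] = (-0.3)·(1) + (1.5)·(-3) + (-0.4)·(-1) + 0.8 = -3.6
z1[1] = (-1.2)·(1) + (0.9)·(-3) + (0.5)·(-1) - 0.8 = -5.2
h = tanh(z1) = [-0.9985, -0.9999]
output = (-1.4)·(-0.9985) + (-1.2)·(-0.9999) - 0.4 = 2.1978

2.1978


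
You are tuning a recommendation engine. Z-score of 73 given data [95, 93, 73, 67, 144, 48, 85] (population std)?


μ = 86.4286, σ = 27.9482
z = (73 - 86.4286)/27.9482 = -0.4805

-0.4805


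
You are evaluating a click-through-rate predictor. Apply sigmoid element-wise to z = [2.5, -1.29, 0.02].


σ(2.5) = 1/(1+e^-2.5) = 0.9241
σ(-1.29) = 1/(1+e^1.29) = 0.2159
σ(0.02) = 1/(1+e^-0.02) = 0.505
result = [0.9241, 0.2159, 0.505]

[0.9241, 0.2159, 0.505]


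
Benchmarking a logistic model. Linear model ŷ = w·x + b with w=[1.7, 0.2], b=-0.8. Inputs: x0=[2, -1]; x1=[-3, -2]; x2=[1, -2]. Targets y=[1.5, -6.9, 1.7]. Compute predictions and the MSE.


ŷ0 = (1.7)·(2) + (0.2)·(-1) - 0.8 = 2.4
ŷ1 = (1.7)·(-3) + (0.2)·(-2) - 0.8 = -6.3
ŷ2 = (1.7)·(1) + (0.2)·(-2) - 0.8 = 0.5
errors² = [0.81, 0.36, 1.44]
MSE = 2.6100/3 = 0.87

0.87


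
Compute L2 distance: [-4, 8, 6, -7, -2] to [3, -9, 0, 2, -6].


d = √((-4-3)² + (8+ 9)² + (6-0)² + (-7-2)² + (-2+ 6)²)
  = √(49 + 289 + 36 + 81 + 16)
  = √471 = 21.7025

21.7025


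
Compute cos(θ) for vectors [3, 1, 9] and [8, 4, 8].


A·B = 3·8 + 1·4 + 9·8 = 100
‖A‖ = √91 = 9.5394, ‖B‖ = √144 = 12
cos = 100/(√91·√144) = 100/√13104 = 0.8736

0.8736


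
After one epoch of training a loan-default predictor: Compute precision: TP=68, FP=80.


Precision = TP/(TP+FP)
= 68/(68+80)
= 68/148 = 45.95%

45.95%


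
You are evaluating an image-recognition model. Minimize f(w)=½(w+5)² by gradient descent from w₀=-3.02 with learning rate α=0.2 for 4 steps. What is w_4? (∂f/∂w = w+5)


step 1: grad = -3.02+5 = 1.98; w = -3.02 - 0.2·(1.98) = -3.416
step 2: grad = -3.416+5 = 1.584; w = -3.416 - 0.2·(1.584) = -3.7328
step 3: grad = -3.7328+5 = 1.2672; w = -3.7328 - 0.2·(1.2672) = -3.98624
step 4: grad = -3.98624+5 = 1.01376; w = -3.98624 - 0.2·(1.01376) = -4.188992

-4.188992


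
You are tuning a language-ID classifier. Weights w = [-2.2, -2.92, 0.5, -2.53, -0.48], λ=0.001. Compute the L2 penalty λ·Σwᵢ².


‖w‖₂² = (-2.2)² + (-2.92)² + (0.5)² + (-2.53)² + (-0.48)²
     = 4.84 + 8.5264 + 0.25 + 6.4009 + 0.2304
     = 20.2477
λ·‖w‖₂² = 0.001·20.2477 = 0.020248

0.020248
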